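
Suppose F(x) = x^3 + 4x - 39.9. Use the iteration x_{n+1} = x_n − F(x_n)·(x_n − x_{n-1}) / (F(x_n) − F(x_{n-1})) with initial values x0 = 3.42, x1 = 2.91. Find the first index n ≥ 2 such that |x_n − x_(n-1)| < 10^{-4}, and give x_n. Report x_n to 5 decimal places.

n = 5, x_n = 3.02879

F(3.42) = 13.7816880, F(2.91) = -3.6178290
x2 = 2.9100000 − (-3.6178290)·(-0.5100000)/(-17.3995170) = 3.0160428;  |Δ| = 0.1060428
F(3.0160428) = -0.4003540
x3 = 3.0160428 − (-0.4003540)·(0.1060428)/(3.2174750) = 3.0292378;  |Δ| = 0.0131950
F(3.0292378) = 0.0140897
x4 = 3.0292378 − 0.0140897·(0.0131950)/(0.4144438) = 3.0287892;  |Δ| = 0.0004486
F(3.0287892) = -0.0000519
x5 = 3.0287892 − (-0.0000519)·(-0.0004486)/(-0.0141416) = 3.0287908;  |Δ| = 0.0000016
|x5 − x4| = 0.0000016 < 10^{-4}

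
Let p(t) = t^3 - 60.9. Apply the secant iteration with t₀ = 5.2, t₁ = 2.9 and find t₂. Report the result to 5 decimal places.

3.62256

p(5.2) = 79.7080000, p(2.9) = -36.5110000
t₂ = 2.9000000 − (-36.5110000)·(2.9000000 − 5.2000000) / (-36.5110000 − 79.7080000) = 2.9000000 − (83.9753000)/(-116.2190000) = 3.6225609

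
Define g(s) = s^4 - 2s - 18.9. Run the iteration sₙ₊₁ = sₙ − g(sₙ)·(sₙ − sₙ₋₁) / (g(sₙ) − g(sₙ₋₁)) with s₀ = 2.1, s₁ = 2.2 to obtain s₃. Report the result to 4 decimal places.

2.1969

g(2.1) = -3.651900, g(2.2) = 0.125600
s₂ = 2.200000 − 0.125600·(2.200000 − 2.100000) / (0.125600 − (-3.651900)) = 2.200000 − (0.012560)/(3.777500) = 2.196675
g(2.196675) = -0.009046
s₃ = 2.196675 − (-0.009046)·(2.196675 − 2.200000) / (-0.009046 − 0.125600) = 2.196675 − (0.000030)/(-0.134646) = 2.196898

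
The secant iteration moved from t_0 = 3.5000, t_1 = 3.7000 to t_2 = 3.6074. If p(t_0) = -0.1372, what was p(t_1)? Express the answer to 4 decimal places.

The secant line through (3.5000, -0.1372) and (3.7000, p(t_1)) crosses zero at t_2 = 3.6074.
So (3.5000, -0.1372), (3.7000, p(t_1)), (3.6074, 0) are collinear:
p(t_1) = -0.1372 · (3.7000 − 3.6074) / (3.5000 − 3.6074) = -0.1372 · (0.092600)/(-0.107400) = 0.118293

0.1183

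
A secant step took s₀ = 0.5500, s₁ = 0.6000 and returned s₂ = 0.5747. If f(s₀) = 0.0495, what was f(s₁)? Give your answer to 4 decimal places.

The secant line through (0.5500, 0.0495) and (0.6000, f(s₁)) crosses zero at s₂ = 0.5747.
So (0.5500, 0.0495), (0.6000, f(s₁)), (0.5747, 0) are collinear:
f(s₁) = 0.0495 · (0.6000 − 0.5747) / (0.5500 − 0.5747) = 0.0495 · (0.025300)/(-0.024700) = -0.050702

-0.0507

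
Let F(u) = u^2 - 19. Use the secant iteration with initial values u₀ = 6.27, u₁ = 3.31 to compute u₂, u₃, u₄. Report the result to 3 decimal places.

F(6.27) = 20.31290, F(3.31) = -8.04390
u₂ = 3.31000 − (-8.04390)·(3.31000 − 6.27000) / (-8.04390 − 20.31290) = 3.31000 − (23.80994)/(-28.35680) = 4.14966
F(4.14966) = -1.78036
u₃ = 4.14966 − (-1.78036)·(4.14966 − 3.31000) / (-1.78036 − (-8.04390)) = 4.14966 − (-1.49489)/(6.26354) = 4.38832
F(4.38832) = 0.25736
u₄ = 4.38832 − 0.25736·(4.38832 − 4.14966) / (0.25736 − (-1.78036)) = 4.38832 − (0.06142)/(2.03772) = 4.35818

4.150, 4.388, 4.358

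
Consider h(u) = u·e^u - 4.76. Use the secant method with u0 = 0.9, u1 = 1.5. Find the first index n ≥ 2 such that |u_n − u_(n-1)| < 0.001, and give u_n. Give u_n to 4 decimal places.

n = 5, u_n = 1.2988

h(0.9) = -2.546357, h(1.5) = 1.962534
u2 = 1.500000 − 1.962534·(0.600000)/(4.508891) = 1.238845;  |Δ| = 0.261155
h(1.238845) = -0.483974
u3 = 1.238845 − (-0.483974)·(-0.261155)/(-2.446507) = 1.290507;  |Δ| = 0.051662
h(1.290507) = -0.069485
u4 = 1.290507 − (-0.069485)·(0.051662)/(0.414489) = 1.299168;  |Δ| = 0.008661
h(1.299168) = 0.003067
u5 = 1.299168 − 0.003067·(0.008661)/(0.072552) = 1.298802;  |Δ| = 0.000366
|u5 − u4| = 0.000366 < 0.001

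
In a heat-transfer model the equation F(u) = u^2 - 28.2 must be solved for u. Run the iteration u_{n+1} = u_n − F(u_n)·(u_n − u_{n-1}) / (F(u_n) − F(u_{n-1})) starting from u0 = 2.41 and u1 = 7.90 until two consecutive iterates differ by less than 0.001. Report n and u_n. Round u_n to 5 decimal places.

n = 6, u_n = 5.31037

F(2.41) = -22.3919000, F(7.90) = 34.2100000
u2 = 7.9000000 − 34.2100000·(5.4900000)/(56.6019000) = 4.5818623;  |Δ| = 3.3181377
F(4.5818623) = -7.2065381
u3 = 4.5818623 − (-7.2065381)·(-3.3181377)/(-41.4165381) = 5.1592231;  |Δ| = 0.5773608
F(5.1592231) = -1.5824172
u4 = 5.1592231 − (-1.5824172)·(0.5773608)/(5.6241210) = 5.3216708;  |Δ| = 0.1624477
F(5.3216708) = 0.1201802
u5 = 5.3216708 − 0.1201802·(0.1624477)/(1.7025974) = 5.3102042;  |Δ| = 0.0114666
F(5.3102042) = -0.0017312
u6 = 5.3102042 − (-0.0017312)·(-0.0114666)/(-0.1219115) = 5.3103670;  |Δ| = 0.0001628
|u6 − u5| = 0.0001628 < 0.001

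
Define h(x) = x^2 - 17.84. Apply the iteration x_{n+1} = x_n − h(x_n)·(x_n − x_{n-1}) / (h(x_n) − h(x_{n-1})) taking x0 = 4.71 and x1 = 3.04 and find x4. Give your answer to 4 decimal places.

4.2236

h(4.71) = 4.344100, h(3.04) = -8.598400
x2 = 3.040000 − (-8.598400)·(3.040000 − 4.710000) / (-8.598400 − 4.344100) = 3.040000 − (14.359328)/(-12.942500) = 4.149471
h(4.149471) = -0.621891
x3 = 4.149471 − (-0.621891)·(4.149471 − 3.040000) / (-0.621891 − (-8.598400)) = 4.149471 − (-0.689970)/(7.976509) = 4.235971
h(4.235971) = 0.103452
x4 = 4.235971 − 0.103452·(4.235971 − 4.149471) / (0.103452 − (-0.621891)) = 4.235971 − (0.008949)/(0.725342) = 4.223634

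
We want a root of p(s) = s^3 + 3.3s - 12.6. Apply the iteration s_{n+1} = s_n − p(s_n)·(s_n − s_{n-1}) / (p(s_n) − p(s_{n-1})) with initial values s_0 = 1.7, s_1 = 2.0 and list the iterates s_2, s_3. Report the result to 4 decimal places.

1.8528, 1.8615

p(1.7) = -2.077000, p(2.0) = 2.000000
s_2 = 2.000000 − 2.000000·(2.000000 − 1.700000) / (2.000000 − (-2.077000)) = 2.000000 − (0.600000)/(4.077000) = 1.852833
p(1.852833) = -0.124894
s_3 = 1.852833 − (-0.124894)·(1.852833 − 2.000000) / (-0.124894 − 2.000000) = 1.852833 − (0.018380)/(-2.124894) = 1.861483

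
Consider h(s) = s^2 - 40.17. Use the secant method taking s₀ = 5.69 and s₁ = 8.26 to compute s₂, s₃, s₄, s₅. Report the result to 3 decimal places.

6.249, 6.326, 6.338, 6.338

h(5.69) = -7.79390, h(8.26) = 28.05760
s₂ = 8.26000 − 28.05760·(8.26000 − 5.69000) / (28.05760 − (-7.79390)) = 8.26000 − (72.10803)/(35.85150) = 6.24870
h(6.24870) = -1.12372
s₃ = 6.24870 − (-1.12372)·(6.24870 − 8.26000) / (-1.12372 − 28.05760) = 6.24870 − (2.26013)/(-29.18132) = 6.32615
h(6.32615) = -0.14978
s₄ = 6.32615 − (-0.14978)·(6.32615 − 6.24870) / (-0.14978 − (-1.12372)) = 6.32615 − (-0.01160)/(0.97394) = 6.33806
h(6.33806) = 0.00106
s₅ = 6.33806 − 0.00106·(6.33806 − 6.32615) / (0.00106 − (-0.14978)) = 6.33806 − (0.00001)/(0.15084) = 6.33798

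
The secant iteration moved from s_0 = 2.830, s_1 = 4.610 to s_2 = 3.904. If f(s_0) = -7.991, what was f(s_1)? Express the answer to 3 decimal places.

The secant line through (2.830, -7.991) and (4.610, f(s_1)) crosses zero at s_2 = 3.904.
So (2.830, -7.991), (4.610, f(s_1)), (3.904, 0) are collinear:
f(s_1) = -7.991 · (4.610 − 3.904) / (2.830 − 3.904) = -7.991 · (0.70600)/(-1.07400) = 5.25293

5.253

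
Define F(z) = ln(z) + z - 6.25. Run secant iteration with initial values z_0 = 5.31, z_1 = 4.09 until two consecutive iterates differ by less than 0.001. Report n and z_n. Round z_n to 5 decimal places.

n = 4, z_n = 4.70201

F(5.31) = 0.7295918, F(4.09) = -0.7514550
z_2 = 4.0900000 − (-0.7514550)·(-1.2200000)/(-1.4810469) = 4.7090048;  |Δ| = 0.6190048
F(4.7090048) = 0.0084814
z_3 = 4.7090048 − 0.0084814·(0.6190048)/(0.7599364) = 4.7020963;  |Δ| = 0.0069085
F(4.7020963) = 0.0001047
z_4 = 4.7020963 − 0.0001047·(-0.0069085)/(-0.0083767) = 4.7020099;  |Δ| = 0.0000864
|z_4 − z_3| = 0.0000864 < 0.001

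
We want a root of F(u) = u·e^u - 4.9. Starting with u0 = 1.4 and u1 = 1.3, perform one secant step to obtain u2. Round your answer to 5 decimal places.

F(1.4) = 0.7772800, F(1.3) = -0.1299143
u2 = 1.3000000 − (-0.1299143)·(1.3000000 − 1.4000000) / (-0.1299143 − 0.7772800) = 1.3000000 − (0.0129914)/(-0.9071943) = 1.3143205

1.31432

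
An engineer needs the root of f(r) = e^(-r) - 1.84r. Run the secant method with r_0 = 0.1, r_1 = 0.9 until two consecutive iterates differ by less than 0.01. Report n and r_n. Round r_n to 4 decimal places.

f(0.1) = 0.720837, f(0.9) = -1.249430
r_2 = 0.900000 − (-1.249430)·(0.800000)/(-1.970268) = 0.392686;  |Δ| = 0.507314
f(0.392686) = -0.047302
r_3 = 0.392686 − (-0.047302)·(-0.507314)/(1.202129) = 0.372724;  |Δ| = 0.019962
f(0.372724) = 0.003043
r_4 = 0.372724 − 0.003043·(-0.019962)/(0.050344) = 0.373931;  |Δ| = 0.001206
|r_4 − r_3| = 0.001206 < 0.01

n = 4, r_n = 0.3739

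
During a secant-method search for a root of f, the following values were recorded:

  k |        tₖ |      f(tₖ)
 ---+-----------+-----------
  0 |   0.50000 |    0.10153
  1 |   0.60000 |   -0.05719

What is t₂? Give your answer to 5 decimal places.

t₂ = 0.60000 − (-0.05719)·(0.60000 − 0.50000) / (-0.05719 − 0.10153)
   = 0.60000 − (-0.0057190)/(-0.1587200) = 0.5639680

0.56397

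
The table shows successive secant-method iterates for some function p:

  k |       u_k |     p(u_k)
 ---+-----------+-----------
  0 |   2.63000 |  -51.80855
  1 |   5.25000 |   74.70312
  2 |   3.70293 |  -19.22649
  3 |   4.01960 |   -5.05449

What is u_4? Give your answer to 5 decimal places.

u_4 = 4.01960 − (-5.05449)·(4.01960 − 3.70293) / (-5.05449 − (-19.22649))
   = 4.01960 − (-1.6006053)/(14.1720000) = 4.1325414

4.13254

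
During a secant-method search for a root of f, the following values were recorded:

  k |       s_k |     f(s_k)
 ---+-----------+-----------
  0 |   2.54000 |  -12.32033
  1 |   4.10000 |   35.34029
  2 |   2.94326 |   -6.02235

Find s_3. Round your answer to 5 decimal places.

s_3 = 2.94326 − (-6.02235)·(2.94326 − 4.10000) / (-6.02235 − 35.34029)
   = 2.94326 − (6.9662931)/(-41.3626400) = 3.1116799

3.11168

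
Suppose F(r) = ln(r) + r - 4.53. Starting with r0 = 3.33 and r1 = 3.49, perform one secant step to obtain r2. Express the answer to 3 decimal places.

3.328

F(3.33) = 0.00297, F(3.49) = 0.20990
r2 = 3.49000 − 0.20990·(3.49000 − 3.33000) / (0.20990 − 0.00297) = 3.49000 − (0.03358)/(0.20693) = 3.32770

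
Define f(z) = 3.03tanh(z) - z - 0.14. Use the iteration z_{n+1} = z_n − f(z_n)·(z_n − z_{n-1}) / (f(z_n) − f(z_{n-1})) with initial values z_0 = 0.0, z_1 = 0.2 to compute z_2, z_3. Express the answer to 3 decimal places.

0.070, 0.069

f(0.0) = -0.14000, f(0.2) = 0.25805
z_2 = 0.20000 − 0.25805·(0.20000 − 0.00000) / (0.25805 − (-0.14000)) = 0.20000 − (0.05161)/(0.39805) = 0.07034
f(0.07034) = 0.00245
z_3 = 0.07034 − 0.00245·(0.07034 − 0.20000) / (0.00245 − 0.25805) = 0.07034 − (-0.00032)/(-0.25560) = 0.06910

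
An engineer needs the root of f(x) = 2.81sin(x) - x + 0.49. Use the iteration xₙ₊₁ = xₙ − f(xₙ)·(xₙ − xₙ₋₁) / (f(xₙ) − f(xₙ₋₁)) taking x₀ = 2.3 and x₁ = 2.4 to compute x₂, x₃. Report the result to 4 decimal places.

2.3960, 2.3961

f(2.3) = 0.285432, f(2.4) = -0.011948
x₂ = 2.400000 − (-0.011948)·(2.400000 − 2.300000) / (-0.011948 − 0.285432) = 2.400000 − (-0.001195)/(-0.297380) = 2.395982
f(2.395982) = 0.000380
x₃ = 2.395982 − 0.000380·(2.395982 − 2.400000) / (0.000380 − (-0.011948)) = 2.395982 − (-0.000002)/(0.012328) = 2.396106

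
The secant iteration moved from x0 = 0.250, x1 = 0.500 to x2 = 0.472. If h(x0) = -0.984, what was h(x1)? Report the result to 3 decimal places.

The secant line through (0.250, -0.984) and (0.500, h(x1)) crosses zero at x2 = 0.472.
So (0.250, -0.984), (0.500, h(x1)), (0.472, 0) are collinear:
h(x1) = -0.984 · (0.500 − 0.472) / (0.250 − 0.472) = -0.984 · (0.02800)/(-0.22200) = 0.12411

0.124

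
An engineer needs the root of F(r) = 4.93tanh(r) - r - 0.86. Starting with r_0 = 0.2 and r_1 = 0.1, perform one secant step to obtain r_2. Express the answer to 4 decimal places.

F(0.2) = -0.086940, F(0.1) = -0.468637
r_2 = 0.100000 − (-0.468637)·(0.100000 − 0.200000) / (-0.468637 − (-0.086940)) = 0.100000 − (0.046864)/(-0.381697) = 0.222777

0.2228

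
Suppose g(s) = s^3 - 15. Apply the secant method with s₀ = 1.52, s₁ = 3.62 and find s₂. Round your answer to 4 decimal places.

2.0692

g(1.52) = -11.488192, g(3.62) = 32.437928
s₂ = 3.620000 − 32.437928·(3.620000 − 1.520000) / (32.437928 − (-11.488192)) = 3.620000 − (68.119649)/(43.926120) = 2.069222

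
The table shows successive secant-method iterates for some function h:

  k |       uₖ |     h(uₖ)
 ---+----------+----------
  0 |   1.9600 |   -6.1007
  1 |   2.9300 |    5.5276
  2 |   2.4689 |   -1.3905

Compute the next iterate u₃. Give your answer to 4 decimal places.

2.5616

u₃ = 2.4689 − (-1.3905)·(2.4689 − 2.9300) / (-1.3905 − 5.5276)
   = 2.4689 − (0.641160)/(-6.918100) = 2.561579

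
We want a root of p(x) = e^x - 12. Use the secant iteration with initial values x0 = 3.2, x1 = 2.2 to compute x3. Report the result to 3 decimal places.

2.499

p(3.2) = 12.53253, p(2.2) = -2.97499
x2 = 2.20000 − (-2.97499)·(2.20000 − 3.20000) / (-2.97499 − 12.53253) = 2.20000 − (2.97499)/(-15.50752) = 2.39184
p(2.39184) = -1.06639
x3 = 2.39184 − (-1.06639)·(2.39184 − 2.20000) / (-1.06639 − (-2.97499)) = 2.39184 − (-0.20458)/(1.90860) = 2.49903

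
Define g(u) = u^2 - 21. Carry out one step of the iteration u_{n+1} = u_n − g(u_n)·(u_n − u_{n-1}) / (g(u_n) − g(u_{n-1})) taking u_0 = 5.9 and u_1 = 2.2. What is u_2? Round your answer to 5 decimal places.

4.19506

g(5.9) = 13.8100000, g(2.2) = -16.1600000
u_2 = 2.2000000 − (-16.1600000)·(2.2000000 − 5.9000000) / (-16.1600000 − 13.8100000) = 2.2000000 − (59.7920000)/(-29.9700000) = 4.1950617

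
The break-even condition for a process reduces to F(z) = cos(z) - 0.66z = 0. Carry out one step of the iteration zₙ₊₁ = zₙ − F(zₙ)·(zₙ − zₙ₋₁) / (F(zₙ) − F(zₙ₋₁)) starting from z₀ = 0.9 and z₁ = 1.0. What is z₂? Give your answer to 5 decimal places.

0.91874

F(0.9) = 0.0276100, F(1.0) = -0.1196977
z₂ = 1.0000000 − (-0.1196977)·(1.0000000 − 0.9000000) / (-0.1196977 − 0.0276100) = 1.0000000 − (-0.0119698)/(-0.1473077) = 0.9187431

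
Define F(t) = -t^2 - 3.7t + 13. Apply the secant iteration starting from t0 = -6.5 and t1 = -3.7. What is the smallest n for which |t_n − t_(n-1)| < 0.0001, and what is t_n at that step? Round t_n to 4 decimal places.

F(-6.5) = -5.200000, F(-3.7) = 13.000000
t2 = -3.700000 − 13.000000·(2.800000)/(18.200000) = -5.700000;  |Δ| = 2.000000
F(-5.700000) = 1.600000
t3 = -5.700000 − 1.600000·(-2.000000)/(-11.400000) = -5.980702;  |Δ| = 0.280702
F(-5.980702) = -0.640197
t4 = -5.980702 − (-0.640197)·(-0.280702)/(-2.240197) = -5.900484;  |Δ| = 0.080218
F(-5.900484) = 0.016082
t5 = -5.900484 − 0.016082·(0.080218)/(0.656279) = -5.902449;  |Δ| = 0.001966
F(-5.902449) = 0.000154
t6 = -5.902449 − 0.000154·(-0.001966)/(-0.015929) = -5.902468;  |Δ| = 0.000019
|t6 − t5| = 0.000019 < 0.0001

n = 6, t_n = -5.9025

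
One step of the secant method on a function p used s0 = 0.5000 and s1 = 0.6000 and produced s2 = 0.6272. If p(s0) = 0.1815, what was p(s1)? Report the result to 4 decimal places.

The secant line through (0.5000, 0.1815) and (0.6000, p(s1)) crosses zero at s2 = 0.6272.
So (0.5000, 0.1815), (0.6000, p(s1)), (0.6272, 0) are collinear:
p(s1) = 0.1815 · (0.6000 − 0.6272) / (0.5000 − 0.6272) = 0.1815 · (-0.027200)/(-0.127200) = 0.038811

0.0388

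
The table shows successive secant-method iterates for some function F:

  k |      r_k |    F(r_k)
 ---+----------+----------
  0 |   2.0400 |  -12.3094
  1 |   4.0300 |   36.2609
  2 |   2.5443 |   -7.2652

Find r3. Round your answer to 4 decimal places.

r3 = 2.5443 − (-7.2652)·(2.5443 − 4.0300) / (-7.2652 − 36.2609)
   = 2.5443 − (10.793908)/(-43.526100) = 2.792287

2.7923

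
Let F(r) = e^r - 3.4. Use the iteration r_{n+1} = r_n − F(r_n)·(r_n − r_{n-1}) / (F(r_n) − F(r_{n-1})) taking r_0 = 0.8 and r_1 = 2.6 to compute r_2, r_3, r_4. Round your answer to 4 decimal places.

F(0.8) = -1.174459, F(2.6) = 10.063738
r_2 = 2.600000 − 10.063738·(2.600000 − 0.800000) / (10.063738 − (-1.174459)) = 2.600000 − (18.114728)/(11.238197) = 0.988111
F(0.988111) = -0.713845
r_3 = 0.988111 − (-0.713845)·(0.988111 − 2.600000) / (-0.713845 − 10.063738) = 0.988111 − (1.150639)/(-10.777583) = 1.094873
F(1.094873) = -0.411197
r_4 = 1.094873 − (-0.411197)·(1.094873 − 0.988111) / (-0.411197 − (-0.713845)) = 1.094873 − (-0.043900)/(0.302648) = 1.239927

0.9881, 1.0949, 1.2399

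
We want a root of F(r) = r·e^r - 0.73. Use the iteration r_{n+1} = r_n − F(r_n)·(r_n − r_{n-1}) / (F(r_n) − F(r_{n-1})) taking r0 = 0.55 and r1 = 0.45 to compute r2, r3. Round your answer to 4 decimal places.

F(0.55) = 0.223289, F(0.45) = -0.024260
r2 = 0.450000 − (-0.024260)·(0.450000 − 0.550000) / (-0.024260 − 0.223289) = 0.450000 − (0.002426)/(-0.247549) = 0.459800
F(0.459800) = -0.001789
r3 = 0.459800 − (-0.001789)·(0.459800 − 0.450000) / (-0.001789 − (-0.024260)) = 0.459800 − (-0.000018)/(0.022471) = 0.460580

0.4598, 0.4606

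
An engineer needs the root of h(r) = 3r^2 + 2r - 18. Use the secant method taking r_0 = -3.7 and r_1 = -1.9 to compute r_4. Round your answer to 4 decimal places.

-2.8041

h(-3.7) = 15.670000, h(-1.9) = -10.970000
r_2 = -1.900000 − (-10.970000)·(-1.900000 − (-3.700000)) / (-10.970000 − 15.670000) = -1.900000 − (-19.746000)/(-26.640000) = -2.641216
h(-2.641216) = -2.354363
r_3 = -2.641216 − (-2.354363)·(-2.641216 − (-1.900000)) / (-2.354363 − (-10.970000)) = -2.641216 − (1.745092)/(8.615637) = -2.843766
h(-2.843766) = 0.573477
r_4 = -2.843766 − 0.573477·(-2.843766 − (-2.641216)) / (0.573477 − (-2.354363)) = -2.843766 − (-0.116158)/(2.927841) = -2.804092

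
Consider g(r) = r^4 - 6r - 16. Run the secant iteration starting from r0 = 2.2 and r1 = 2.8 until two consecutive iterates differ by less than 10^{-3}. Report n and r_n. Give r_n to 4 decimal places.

g(2.2) = -5.774400, g(2.8) = 28.665600
r2 = 2.800000 − 28.665600·(0.600000)/(34.440000) = 2.300599;  |Δ| = 0.499401
g(2.300599) = -1.790318
r3 = 2.300599 − (-1.790318)·(-0.499401)/(-30.455918) = 2.329956;  |Δ| = 0.029357
g(2.329956) = -0.509006
r4 = 2.329956 − (-0.509006)·(0.029357)/(1.281312) = 2.341618;  |Δ| = 0.011662
g(2.341618) = 0.015503
r5 = 2.341618 − 0.015503·(0.011662)/(0.524509) = 2.341273;  |Δ| = 0.000345
|r5 − r4| = 0.000345 < 10^{-3}

n = 5, r_n = 2.3413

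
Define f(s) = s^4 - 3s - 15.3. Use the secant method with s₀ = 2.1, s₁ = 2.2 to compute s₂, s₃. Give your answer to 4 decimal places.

f(2.1) = -2.151900, f(2.2) = 1.525600
s₂ = 2.200000 − 1.525600·(2.200000 − 2.100000) / (1.525600 − (-2.151900)) = 2.200000 − (0.152560)/(3.677500) = 2.158515
f(2.158515) = -0.067510
s₃ = 2.158515 − (-0.067510)·(2.158515 − 2.200000) / (-0.067510 − 1.525600) = 2.158515 − (0.002801)/(-1.593110) = 2.160273

2.1585, 2.1603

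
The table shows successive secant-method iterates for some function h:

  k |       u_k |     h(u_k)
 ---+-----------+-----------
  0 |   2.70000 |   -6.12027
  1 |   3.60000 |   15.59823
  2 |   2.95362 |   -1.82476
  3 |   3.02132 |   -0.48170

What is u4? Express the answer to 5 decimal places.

3.04560

u4 = 3.02132 − (-0.48170)·(3.02132 − 2.95362) / (-0.48170 − (-1.82476))
   = 3.02132 − (-0.0326111)/(1.3430600) = 3.0456012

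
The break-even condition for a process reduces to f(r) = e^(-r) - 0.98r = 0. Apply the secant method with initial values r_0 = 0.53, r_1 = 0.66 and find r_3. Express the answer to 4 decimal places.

f(0.53) = 0.069205, f(0.66) = -0.129949
r_2 = 0.660000 − (-0.129949)·(0.660000 − 0.530000) / (-0.129949 − 0.069205) = 0.660000 − (-0.016893)/(-0.199154) = 0.575174
f(0.575174) = -0.001064
r_3 = 0.575174 − (-0.001064)·(0.575174 − 0.660000) / (-0.001064 − (-0.129949)) = 0.575174 − (0.000090)/(0.128884) = 0.574474

0.5745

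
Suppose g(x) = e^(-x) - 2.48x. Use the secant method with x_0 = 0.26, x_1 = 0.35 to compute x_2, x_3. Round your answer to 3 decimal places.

0.299, 0.299

g(0.26) = 0.12625, g(0.35) = -0.16331
x_2 = 0.35000 − (-0.16331)·(0.35000 − 0.26000) / (-0.16331 − 0.12625) = 0.35000 − (-0.01470)/(-0.28956) = 0.29924
g(0.29924) = -0.00074
x_3 = 0.29924 − (-0.00074)·(0.29924 − 0.35000) / (-0.00074 − (-0.16331)) = 0.29924 − (0.00004)/(0.16258) = 0.29901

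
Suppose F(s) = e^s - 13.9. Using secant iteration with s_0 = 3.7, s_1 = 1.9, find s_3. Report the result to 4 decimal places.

F(3.7) = 26.547304, F(1.9) = -7.214106
s_2 = 1.900000 − (-7.214106)·(1.900000 − 3.700000) / (-7.214106 − 26.547304) = 1.900000 − (12.985390)/(-33.761410) = 2.284622
F(2.284622) = -4.078025
s_3 = 2.284622 − (-4.078025)·(2.284622 − 1.900000) / (-4.078025 − (-7.214106)) = 2.284622 − (-1.568499)/(3.136081) = 2.784768

2.7848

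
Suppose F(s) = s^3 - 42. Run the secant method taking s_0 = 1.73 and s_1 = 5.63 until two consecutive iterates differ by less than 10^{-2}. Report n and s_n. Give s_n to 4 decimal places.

n = 7, s_n = 3.4760

F(1.73) = -36.822283, F(5.63) = 136.453547
s_2 = 5.630000 − 136.453547·(3.900000)/(173.275830) = 2.558776;  |Δ| = 3.071224
F(2.558776) = -25.246831
s_3 = 2.558776 − (-25.246831)·(-3.071224)/(-161.700378) = 3.038297;  |Δ| = 0.479521
F(3.038297) = -13.952727
s_4 = 3.038297 − (-13.952727)·(0.479521)/(11.294104) = 3.630696;  |Δ| = 0.592399
F(3.630696) = 5.859677
s_5 = 3.630696 − 5.859677·(0.592399)/(19.812404) = 3.455489;  |Δ| = 0.175207
F(3.455489) = -0.740049
s_6 = 3.455489 − (-0.740049)·(-0.175207)/(-6.599726) = 3.475136;  |Δ| = 0.019647
F(3.475136) = -0.032278
s_7 = 3.475136 − (-0.032278)·(0.019647)/(0.707771) = 3.476032;  |Δ| = 0.000896
|s_7 − s_6| = 0.000896 < 10^{-2}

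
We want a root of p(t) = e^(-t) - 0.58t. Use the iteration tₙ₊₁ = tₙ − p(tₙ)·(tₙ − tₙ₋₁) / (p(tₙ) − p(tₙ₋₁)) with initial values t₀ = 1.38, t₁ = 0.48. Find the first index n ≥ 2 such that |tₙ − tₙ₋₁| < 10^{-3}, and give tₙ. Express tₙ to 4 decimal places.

n = 5, tₙ = 0.7858

p(1.38) = -0.548821, p(0.48) = 0.340383
t₂ = 0.480000 − 0.340383·(-0.900000)/(0.889205) = 0.824516;  |Δ| = 0.344516
p(0.824516) = -0.039772
t₃ = 0.824516 − (-0.039772)·(0.344516)/(-0.380155) = 0.788472;  |Δ| = 0.036043
p(0.788472) = -0.002775
t₄ = 0.788472 − (-0.002775)·(-0.036043)/(0.036996) = 0.785769;  |Δ| = 0.002704
p(0.785769) = 0.000024
t₅ = 0.785769 − 0.000024·(-0.002704)/(0.002799) = 0.785791;  |Δ| = 0.000023
|t₅ − t₄| = 0.000023 < 10^{-3}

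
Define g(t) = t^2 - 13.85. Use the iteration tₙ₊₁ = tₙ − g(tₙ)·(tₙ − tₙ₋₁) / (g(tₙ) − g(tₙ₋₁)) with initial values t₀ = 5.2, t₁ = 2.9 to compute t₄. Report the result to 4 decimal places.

g(5.2) = 13.190000, g(2.9) = -5.440000
t₂ = 2.900000 − (-5.440000)·(2.900000 − 5.200000) / (-5.440000 − 13.190000) = 2.900000 − (12.512000)/(-18.630000) = 3.571605
g(3.571605) = -1.093638
t₃ = 3.571605 − (-1.093638)·(3.571605 − 2.900000) / (-1.093638 − (-5.440000)) = 3.571605 − (-0.734493)/(4.346362) = 3.740595
g(3.740595) = 0.142052
t₄ = 3.740595 − 0.142052·(3.740595 − 3.571605) / (0.142052 − (-1.093638)) = 3.740595 − (0.024005)/(1.235691) = 3.721168

3.7212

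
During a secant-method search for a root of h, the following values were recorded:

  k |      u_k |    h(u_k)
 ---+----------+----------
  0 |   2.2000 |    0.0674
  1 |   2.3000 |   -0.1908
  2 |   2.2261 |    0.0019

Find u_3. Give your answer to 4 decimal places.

2.2268

u_3 = 2.2261 − 0.0019·(2.2261 − 2.3000) / (0.0019 − (-0.1908))
   = 2.2261 − (-0.000140)/(0.192700) = 2.226829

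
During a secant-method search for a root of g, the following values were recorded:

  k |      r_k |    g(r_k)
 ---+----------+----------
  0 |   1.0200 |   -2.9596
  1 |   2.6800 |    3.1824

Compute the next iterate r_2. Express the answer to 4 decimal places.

1.8199

r_2 = 2.6800 − 3.1824·(2.6800 − 1.0200) / (3.1824 − (-2.9596))
   = 2.6800 − (5.282784)/(6.142000) = 1.819892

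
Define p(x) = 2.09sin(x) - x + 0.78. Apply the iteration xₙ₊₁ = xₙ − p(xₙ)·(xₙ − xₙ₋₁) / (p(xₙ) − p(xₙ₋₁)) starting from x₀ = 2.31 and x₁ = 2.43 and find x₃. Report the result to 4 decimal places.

p(2.31) = 0.014521, p(2.43) = -0.285145
x₂ = 2.430000 − (-0.285145)·(2.430000 − 2.310000) / (-0.285145 − 0.014521) = 2.430000 − (-0.034217)/(-0.299666) = 2.315815
p(2.315815) = 0.000493
x₃ = 2.315815 − 0.000493·(2.315815 − 2.430000) / (0.000493 − (-0.285145)) = 2.315815 − (-0.000056)/(0.285637) = 2.316012

2.3160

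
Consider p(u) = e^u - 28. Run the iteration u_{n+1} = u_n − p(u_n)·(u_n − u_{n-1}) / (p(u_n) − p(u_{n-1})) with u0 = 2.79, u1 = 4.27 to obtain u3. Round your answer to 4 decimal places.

p(2.79) = -11.718980, p(4.27) = 43.521636
u2 = 4.270000 − 43.521636·(4.270000 − 2.790000) / (43.521636 − (-11.718980)) = 4.270000 − (64.412021)/(55.240616) = 3.103974
p(3.103974) = -5.713669
u3 = 3.103974 − (-5.713669)·(3.103974 − 4.270000) / (-5.713669 − 43.521636) = 3.103974 − (6.662290)/(-49.235305) = 3.239289

3.2393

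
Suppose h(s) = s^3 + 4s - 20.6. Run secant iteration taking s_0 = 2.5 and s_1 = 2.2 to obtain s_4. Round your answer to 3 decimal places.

h(2.5) = 5.02500, h(2.2) = -1.15200
s_2 = 2.20000 − (-1.15200)·(2.20000 − 2.50000) / (-1.15200 − 5.02500) = 2.20000 − (0.34560)/(-6.17700) = 2.25595
h(2.25595) = -0.09498
s_3 = 2.25595 − (-0.09498)·(2.25595 − 2.20000) / (-0.09498 − (-1.15200)) = 2.25595 − (-0.00531)/(1.05702) = 2.26098
h(2.26098) = 0.00206
s_4 = 2.26098 − 0.00206·(2.26098 − 2.25595) / (0.00206 − (-0.09498)) = 2.26098 − (0.00001)/(0.09704) = 2.26087

2.261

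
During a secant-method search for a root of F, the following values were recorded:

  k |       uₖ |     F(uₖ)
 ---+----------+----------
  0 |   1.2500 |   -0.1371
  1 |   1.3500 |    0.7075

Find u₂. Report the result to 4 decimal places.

1.2662

u₂ = 1.3500 − 0.7075·(1.3500 − 1.2500) / (0.7075 − (-0.1371))
   = 1.3500 − (0.070750)/(0.844600) = 1.266233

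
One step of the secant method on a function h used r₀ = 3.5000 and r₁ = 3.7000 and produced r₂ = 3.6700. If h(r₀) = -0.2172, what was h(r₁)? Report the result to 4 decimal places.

0.0383

The secant line through (3.5000, -0.2172) and (3.7000, h(r₁)) crosses zero at r₂ = 3.6700.
So (3.5000, -0.2172), (3.7000, h(r₁)), (3.6700, 0) are collinear:
h(r₁) = -0.2172 · (3.7000 − 3.6700) / (3.5000 − 3.6700) = -0.2172 · (0.030000)/(-0.170000) = 0.038329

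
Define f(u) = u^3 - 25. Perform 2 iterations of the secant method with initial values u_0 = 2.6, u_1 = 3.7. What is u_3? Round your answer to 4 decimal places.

f(2.6) = -7.424000, f(3.7) = 25.653000
u_2 = 3.700000 − 25.653000·(3.700000 − 2.600000) / (25.653000 − (-7.424000)) = 3.700000 − (28.218300)/(33.077000) = 2.846891
f(2.846891) = -1.926561
u_3 = 2.846891 − (-1.926561)·(2.846891 − 3.700000) / (-1.926561 − 25.653000) = 2.846891 − (1.643567)/(-27.579561) = 2.906484

2.9065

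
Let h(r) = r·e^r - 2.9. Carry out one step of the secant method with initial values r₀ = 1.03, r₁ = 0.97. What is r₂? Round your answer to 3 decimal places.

h(1.03) = -0.01490, h(0.97) = -0.34119
r₂ = 0.97000 − (-0.34119)·(0.97000 − 1.03000) / (-0.34119 − (-0.01490)) = 0.97000 − (0.02047)/(-0.32629) = 1.03274

1.033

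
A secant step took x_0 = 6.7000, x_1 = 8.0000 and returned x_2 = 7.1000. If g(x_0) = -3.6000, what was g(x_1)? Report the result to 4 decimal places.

The secant line through (6.7000, -3.6000) and (8.0000, g(x_1)) crosses zero at x_2 = 7.1000.
So (6.7000, -3.6000), (8.0000, g(x_1)), (7.1000, 0) are collinear:
g(x_1) = -3.6000 · (8.0000 − 7.1000) / (6.7000 − 7.1000) = -3.6000 · (0.900000)/(-0.400000) = 8.100000

8.1000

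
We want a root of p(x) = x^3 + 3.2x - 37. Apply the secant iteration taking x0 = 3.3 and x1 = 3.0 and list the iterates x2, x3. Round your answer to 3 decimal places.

p(3.3) = 9.49700, p(3.0) = -0.40000
x2 = 3.00000 − (-0.40000)·(3.00000 − 3.30000) / (-0.40000 − 9.49700) = 3.00000 − (0.12000)/(-9.89700) = 3.01212
p(3.01212) = -0.03250
x3 = 3.01212 − (-0.03250)·(3.01212 − 3.00000) / (-0.03250 − (-0.40000)) = 3.01212 − (-0.00039)/(0.36750) = 3.01320

3.012, 3.013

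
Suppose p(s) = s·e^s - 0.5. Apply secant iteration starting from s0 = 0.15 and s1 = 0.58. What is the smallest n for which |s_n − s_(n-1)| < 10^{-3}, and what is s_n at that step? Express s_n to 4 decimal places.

n = 5, s_n = 0.3517

p(0.15) = -0.325725, p(0.58) = 0.535902
s2 = 0.580000 − 0.535902·(0.430000)/(0.861627) = 0.312555;  |Δ| = 0.267445
p(0.312555) = -0.072765
s3 = 0.312555 − (-0.072765)·(-0.267445)/(-0.608667) = 0.344527;  |Δ| = 0.031972
p(0.344527) = -0.013761
s4 = 0.344527 − (-0.013761)·(0.031972)/(0.059004) = 0.351984;  |Δ| = 0.007457
p(0.351984) = 0.000481
s5 = 0.351984 − 0.000481·(0.007457)/(0.014242) = 0.351732;  |Δ| = 0.000252
|s5 − s4| = 0.000252 < 10^{-3}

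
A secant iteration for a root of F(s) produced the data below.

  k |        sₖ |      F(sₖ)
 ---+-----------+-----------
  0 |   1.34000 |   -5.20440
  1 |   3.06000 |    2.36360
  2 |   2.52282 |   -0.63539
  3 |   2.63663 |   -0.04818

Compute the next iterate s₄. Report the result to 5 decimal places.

2.64597

s₄ = 2.63663 − (-0.04818)·(2.63663 − 2.52282) / (-0.04818 − (-0.63539))
   = 2.63663 − (-0.0054834)/(0.5872100) = 2.6459680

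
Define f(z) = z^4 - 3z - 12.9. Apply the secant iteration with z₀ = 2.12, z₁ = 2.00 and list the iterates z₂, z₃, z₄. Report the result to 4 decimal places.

f(2.12) = 0.939631, f(2.00) = -2.900000
z₂ = 2.000000 − (-2.900000)·(2.000000 − 2.120000) / (-2.900000 − 0.939631) = 2.000000 − (0.348000)/(-3.839631) = 2.090634
f(2.090634) = -0.068452
z₃ = 2.090634 − (-0.068452)·(2.090634 − 2.000000) / (-0.068452 − (-2.900000)) = 2.090634 − (-0.006204)/(2.831548) = 2.092825
f(2.092825) = 0.005185
z₄ = 2.092825 − 0.005185·(2.092825 − 2.090634) / (0.005185 − (-0.068452)) = 2.092825 − (0.000011)/(0.073637) = 2.092670

2.0906, 2.0928, 2.0927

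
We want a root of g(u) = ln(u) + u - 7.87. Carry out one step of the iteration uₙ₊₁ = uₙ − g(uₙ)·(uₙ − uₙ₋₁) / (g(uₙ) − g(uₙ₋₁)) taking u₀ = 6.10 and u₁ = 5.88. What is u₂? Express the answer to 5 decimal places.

6.06719

g(6.10) = 0.0382888, g(5.88) = -0.2184432
u₂ = 5.8800000 − (-0.2184432)·(5.8800000 − 6.1000000) / (-0.2184432 − 0.0382888) = 5.8800000 − (0.0480575)/(-0.2567320) = 6.0671894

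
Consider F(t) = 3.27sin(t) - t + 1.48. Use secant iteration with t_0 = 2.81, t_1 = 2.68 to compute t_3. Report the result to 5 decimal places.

2.74454

F(2.81) = -0.2654537, F(2.68) = 0.2563751
t_2 = 2.6800000 − 0.2563751·(2.6800000 − 2.8100000) / (0.2563751 − (-0.2654537)) = 2.6800000 − (-0.0333288)/(0.5218288) = 2.7438692
F(2.7438692) = 0.0026690
t_3 = 2.7438692 − 0.0026690·(2.7438692 − 2.6800000) / (0.0026690 − 0.2563751) = 2.7438692 − (0.0001705)/(-0.2537061) = 2.7445411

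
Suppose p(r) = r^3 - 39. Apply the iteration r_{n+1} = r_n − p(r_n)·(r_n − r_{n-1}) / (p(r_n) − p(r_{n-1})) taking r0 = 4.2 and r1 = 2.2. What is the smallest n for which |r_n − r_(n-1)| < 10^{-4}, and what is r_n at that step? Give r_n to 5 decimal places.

n = 7, r_n = 3.39121

p(4.2) = 35.0880000, p(2.2) = -28.3520000
r2 = 2.2000000 − (-28.3520000)·(-2.0000000)/(-63.4400000) = 3.0938209;  |Δ| = 0.8938209
p(3.0938209) = -9.3867877
r3 = 3.0938209 − (-9.3867877)·(0.8938209)/(18.9652123) = 3.5362155;  |Δ| = 0.4423946
p(3.5362155) = 5.2197393
r4 = 3.5362155 − 5.2197393·(0.4423946)/(14.6065270) = 3.3781229;  |Δ| = 0.1580926
p(3.3781229) = -0.4498272
r5 = 3.3781229 − (-0.4498272)·(-0.1580926)/(-5.6695665) = 3.3906661;  |Δ| = 0.0125432
p(3.3906661) = -0.0188134
r6 = 3.3906661 − (-0.0188134)·(0.0125432)/(0.4310138) = 3.3912136;  |Δ| = 0.0005475
p(3.3912136) = 0.0000728
r7 = 3.3912136 − 0.0000728·(0.0005475)/(0.0188862) = 3.3912114;  |Δ| = 0.0000021
|r7 − r6| = 0.0000021 < 10^{-4}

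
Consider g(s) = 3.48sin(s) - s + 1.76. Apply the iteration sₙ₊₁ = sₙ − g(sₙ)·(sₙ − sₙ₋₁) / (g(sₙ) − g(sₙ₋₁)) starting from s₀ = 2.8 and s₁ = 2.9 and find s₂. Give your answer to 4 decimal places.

g(2.8) = 0.125759, g(2.9) = -0.307412
s₂ = 2.900000 − (-0.307412)·(2.900000 − 2.800000) / (-0.307412 − 0.125759) = 2.900000 − (-0.030741)/(-0.433171) = 2.829032

2.8290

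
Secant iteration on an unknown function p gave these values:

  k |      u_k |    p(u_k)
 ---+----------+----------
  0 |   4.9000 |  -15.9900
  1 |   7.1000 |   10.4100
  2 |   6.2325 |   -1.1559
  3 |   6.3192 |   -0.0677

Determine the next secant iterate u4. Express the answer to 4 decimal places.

6.3246

u4 = 6.3192 − (-0.0677)·(6.3192 − 6.2325) / (-0.0677 − (-1.1559))
   = 6.3192 − (-0.005870)/(1.088200) = 6.324594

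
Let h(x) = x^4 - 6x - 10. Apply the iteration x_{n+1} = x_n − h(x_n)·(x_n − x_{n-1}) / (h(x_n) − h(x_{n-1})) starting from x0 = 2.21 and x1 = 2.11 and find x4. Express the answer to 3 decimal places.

h(2.21) = 0.59443, h(2.11) = -2.83881
x2 = 2.11000 − (-2.83881)·(2.11000 − 2.21000) / (-2.83881 − 0.59443) = 2.11000 − (0.28388)/(-3.43324) = 2.19269
h(2.19269) = -0.04049
x3 = 2.19269 − (-0.04049)·(2.19269 − 2.11000) / (-0.04049 − (-2.83881)) = 2.19269 − (-0.00335)/(2.79832) = 2.19388
h(2.19388) = 0.00282
x4 = 2.19388 − 0.00282·(2.19388 − 2.19269) / (0.00282 − (-0.04049)) = 2.19388 − (0.00000)/(0.04331) = 2.19380

2.194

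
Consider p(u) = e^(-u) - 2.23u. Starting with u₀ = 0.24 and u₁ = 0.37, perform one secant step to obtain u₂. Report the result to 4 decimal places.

0.3247

p(0.24) = 0.251428, p(0.37) = -0.134366
u₂ = 0.370000 − (-0.134366)·(0.370000 − 0.240000) / (-0.134366 − 0.251428) = 0.370000 − (-0.017468)/(-0.385794) = 0.324723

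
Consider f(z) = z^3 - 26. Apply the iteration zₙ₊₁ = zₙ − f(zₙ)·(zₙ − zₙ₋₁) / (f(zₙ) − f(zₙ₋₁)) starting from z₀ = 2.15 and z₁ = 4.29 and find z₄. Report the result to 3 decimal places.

2.976

f(2.15) = -16.06162, f(4.29) = 52.95359
z₂ = 4.29000 − 52.95359·(4.29000 − 2.15000) / (52.95359 − (-16.06162)) = 4.29000 − (113.32068)/(69.01521) = 2.64803
f(2.64803) = -7.43178
z₃ = 2.64803 − (-7.43178)·(2.64803 − 4.29000) / (-7.43178 − 52.95359) = 2.64803 − (12.20273)/(-60.38537) = 2.85011
f(2.85011) = -2.84809
z₄ = 2.85011 − (-2.84809)·(2.85011 − 2.64803) / (-2.84809 − (-7.43178)) = 2.85011 − (-0.57554)/(4.58369) = 2.97568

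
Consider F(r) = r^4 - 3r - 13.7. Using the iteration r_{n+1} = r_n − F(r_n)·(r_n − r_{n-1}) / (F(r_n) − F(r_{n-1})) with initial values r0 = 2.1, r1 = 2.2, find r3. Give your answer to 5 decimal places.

2.11595

F(2.1) = -0.5519000, F(2.2) = 3.1256000
r2 = 2.2000000 − 3.1256000·(2.2000000 − 2.1000000) / (3.1256000 − (-0.5519000)) = 2.2000000 − (0.3125600)/(3.6775000) = 2.1150075
F(2.1150075) = -0.0349975
r3 = 2.1150075 − (-0.0349975)·(2.1150075 − 2.2000000) / (-0.0349975 − 3.1256000) = 2.1150075 − (0.0029745)/(-3.1605975) = 2.1159486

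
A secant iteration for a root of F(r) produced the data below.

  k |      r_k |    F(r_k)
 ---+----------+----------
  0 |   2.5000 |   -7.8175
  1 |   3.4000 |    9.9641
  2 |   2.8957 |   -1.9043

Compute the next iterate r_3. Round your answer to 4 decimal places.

2.9766

r_3 = 2.8957 − (-1.9043)·(2.8957 − 3.4000) / (-1.9043 − 9.9641)
   = 2.8957 − (0.960338)/(-11.868400) = 2.976616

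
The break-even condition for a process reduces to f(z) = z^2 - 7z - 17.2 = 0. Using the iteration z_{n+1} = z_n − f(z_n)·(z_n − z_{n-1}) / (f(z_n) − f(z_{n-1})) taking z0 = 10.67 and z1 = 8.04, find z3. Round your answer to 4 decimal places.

8.9387

f(10.67) = 21.958900, f(8.04) = -8.838400
z2 = 8.040000 − (-8.838400)·(8.040000 − 10.670000) / (-8.838400 − 21.958900) = 8.040000 − (23.244992)/(-30.797300) = 8.794774
f(8.794774) = -1.415371
z3 = 8.794774 − (-1.415371)·(8.794774 − 8.040000) / (-1.415371 − (-8.838400)) = 8.794774 − (-1.068285)/(7.423029) = 8.938689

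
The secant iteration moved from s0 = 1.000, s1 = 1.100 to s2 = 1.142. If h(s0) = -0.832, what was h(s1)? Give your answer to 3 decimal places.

-0.246

The secant line through (1.000, -0.832) and (1.100, h(s1)) crosses zero at s2 = 1.142.
So (1.000, -0.832), (1.100, h(s1)), (1.142, 0) are collinear:
h(s1) = -0.832 · (1.100 − 1.142) / (1.000 − 1.142) = -0.832 · (-0.04200)/(-0.14200) = -0.24608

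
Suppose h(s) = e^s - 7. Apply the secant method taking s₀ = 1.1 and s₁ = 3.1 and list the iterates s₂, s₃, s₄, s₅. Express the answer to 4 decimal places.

h(1.1) = -3.995834, h(3.1) = 15.197951
s₂ = 3.100000 − 15.197951·(3.100000 − 1.100000) / (15.197951 − (-3.995834)) = 3.100000 − (30.395903)/(19.193785) = 1.516367
h(1.516367) = -2.444353
s₃ = 1.516367 − (-2.444353)·(1.516367 − 3.100000) / (-2.444353 − 15.197951) = 1.516367 − (3.870958)/(-17.642305) = 1.735781
h(1.735781) = -1.326644
s₄ = 1.735781 − (-1.326644)·(1.735781 − 1.516367) / (-1.326644 − (-2.444353)) = 1.735781 − (-0.291083)/(1.117709) = 1.996209
h(1.996209) = 0.361100
s₅ = 1.996209 − 0.361100·(1.996209 − 1.735781) / (0.361100 − (-1.326644)) = 1.996209 − (0.094041)/(1.687744) = 1.940490

1.5164, 1.7358, 1.9962, 1.9405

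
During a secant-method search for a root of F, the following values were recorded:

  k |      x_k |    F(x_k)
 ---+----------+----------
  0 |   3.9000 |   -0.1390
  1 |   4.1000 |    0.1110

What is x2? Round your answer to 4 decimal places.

4.0112

x2 = 4.1000 − 0.1110·(4.1000 − 3.9000) / (0.1110 − (-0.1390))
   = 4.1000 − (0.022200)/(0.250000) = 4.011200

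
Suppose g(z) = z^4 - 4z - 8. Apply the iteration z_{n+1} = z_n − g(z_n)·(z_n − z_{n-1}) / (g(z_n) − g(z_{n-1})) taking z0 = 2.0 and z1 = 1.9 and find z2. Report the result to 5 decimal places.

g(2.0) = 0.0000000, g(1.9) = -2.5679000
z2 = 1.9000000 − (-2.5679000)·(1.9000000 − 2.0000000) / (-2.5679000 − 0.0000000) = 1.9000000 − (0.2567900)/(-2.5679000) = 2.0000000

2.00000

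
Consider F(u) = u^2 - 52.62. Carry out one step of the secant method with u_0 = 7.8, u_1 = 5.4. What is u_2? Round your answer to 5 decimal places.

F(7.8) = 8.2200000, F(5.4) = -23.4600000
u_2 = 5.4000000 − (-23.4600000)·(5.4000000 − 7.8000000) / (-23.4600000 − 8.2200000) = 5.4000000 − (56.3040000)/(-31.6800000) = 7.1772727

7.17727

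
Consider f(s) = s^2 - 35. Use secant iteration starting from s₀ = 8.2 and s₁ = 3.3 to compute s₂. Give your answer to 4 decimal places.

f(8.2) = 32.240000, f(3.3) = -24.110000
s₂ = 3.300000 − (-24.110000)·(3.300000 − 8.200000) / (-24.110000 − 32.240000) = 3.300000 − (118.139000)/(-56.350000) = 5.396522

5.3965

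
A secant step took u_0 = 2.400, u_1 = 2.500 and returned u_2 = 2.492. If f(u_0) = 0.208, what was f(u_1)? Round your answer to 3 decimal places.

The secant line through (2.400, 0.208) and (2.500, f(u_1)) crosses zero at u_2 = 2.492.
So (2.400, 0.208), (2.500, f(u_1)), (2.492, 0) are collinear:
f(u_1) = 0.208 · (2.500 − 2.492) / (2.400 − 2.492) = 0.208 · (0.00800)/(-0.09200) = -0.01809

-0.018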